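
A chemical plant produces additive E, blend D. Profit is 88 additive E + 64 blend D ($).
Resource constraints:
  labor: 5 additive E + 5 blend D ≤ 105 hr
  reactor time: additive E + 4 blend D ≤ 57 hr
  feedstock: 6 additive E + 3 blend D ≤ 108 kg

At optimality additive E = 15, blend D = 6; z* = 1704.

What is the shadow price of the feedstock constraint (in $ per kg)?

Check each constraint at x*: labor 105/105 (tight); reactor time 39/57 (slack 18); feedstock 108/108 (tight).
By complementary slackness, y = 0 for the non-binding constraint.
Dual feasibility on the basic columns requires 5·y_labor + 6·y_feedstock = 88, 5·y_labor + 3·y_feedstock = 64.
Solving: y_labor = 8, y_feedstock = 8.
Shadow price of feedstock = 8.

8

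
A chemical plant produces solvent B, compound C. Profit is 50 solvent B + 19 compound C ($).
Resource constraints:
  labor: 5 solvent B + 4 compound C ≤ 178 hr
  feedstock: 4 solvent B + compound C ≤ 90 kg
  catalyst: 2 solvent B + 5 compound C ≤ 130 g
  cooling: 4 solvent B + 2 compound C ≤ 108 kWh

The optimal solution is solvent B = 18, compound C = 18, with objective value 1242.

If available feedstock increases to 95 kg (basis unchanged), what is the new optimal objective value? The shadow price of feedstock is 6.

Δb = 5, so new z* = 1242 + (6)·(5) = 1242 + 30 = 1272.

1272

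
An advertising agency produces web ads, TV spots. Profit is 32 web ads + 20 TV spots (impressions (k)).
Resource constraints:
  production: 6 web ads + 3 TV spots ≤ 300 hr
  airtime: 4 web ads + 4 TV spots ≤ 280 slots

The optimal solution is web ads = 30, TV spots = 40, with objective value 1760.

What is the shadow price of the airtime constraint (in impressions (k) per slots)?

2

Check each constraint at x*: production 300/300 (tight); airtime 280/280 (tight).
The binding rows give the dual system: 6·y_production + 4·y_airtime = 32 and 3·y_production + 4·y_airtime = 20.
Solving: y_production = 4, y_airtime = 2.
Shadow price of airtime = 2.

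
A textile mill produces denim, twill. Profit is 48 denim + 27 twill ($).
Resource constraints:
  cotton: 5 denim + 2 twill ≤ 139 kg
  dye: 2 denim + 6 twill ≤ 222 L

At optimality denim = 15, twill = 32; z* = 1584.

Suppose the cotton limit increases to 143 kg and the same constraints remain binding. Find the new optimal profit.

1620

Both cotton and dye are binding at x*.
The binding rows give the dual system: 5·y_cotton + 2·y_dye = 48 and 2·y_cotton + 6·y_dye = 27.
This yields shadow prices y_cotton = 9, y_dye = 1.5.
Δz = y_cotton·Δb = 9 × (4) = 36, so new z* = 1584 + 36 = 1620.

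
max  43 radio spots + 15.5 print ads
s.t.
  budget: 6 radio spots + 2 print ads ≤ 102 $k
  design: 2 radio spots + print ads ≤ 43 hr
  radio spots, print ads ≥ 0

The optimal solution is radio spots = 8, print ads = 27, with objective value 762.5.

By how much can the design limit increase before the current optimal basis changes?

Binding constraints: budget, design. The basis is B = [[6,2],[2,1]] with det 2.
Per unit increase in design, x* moves by d = (-1, 3).
The basis stays optimal until radio spots reaches 0; allowable increase = 8 hr.

8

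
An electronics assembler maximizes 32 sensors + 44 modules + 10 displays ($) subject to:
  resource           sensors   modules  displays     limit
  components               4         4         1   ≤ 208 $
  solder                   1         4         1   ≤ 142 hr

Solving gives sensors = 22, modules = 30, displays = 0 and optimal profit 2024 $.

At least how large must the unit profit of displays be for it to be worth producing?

Both components and solder are binding at x*.
Dual feasibility on the basic columns requires 4·y_components + 1·y_solder = 32, 4·y_components + 4·y_solder = 44.
This yields shadow prices y_components = 7, y_solder = 4.
displays enters the basis when its profit ≥ yᵀa₃ = 7·1 + 4·1 = 11.

11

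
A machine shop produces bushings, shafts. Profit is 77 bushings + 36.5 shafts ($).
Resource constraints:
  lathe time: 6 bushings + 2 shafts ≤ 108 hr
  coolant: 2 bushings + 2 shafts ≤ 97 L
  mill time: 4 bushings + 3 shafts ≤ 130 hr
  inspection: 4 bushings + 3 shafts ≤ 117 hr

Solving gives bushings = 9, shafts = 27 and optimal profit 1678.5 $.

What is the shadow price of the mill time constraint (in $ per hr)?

0

At the optimum: lathe time uses 108 of 108 (binding); coolant uses 72 of 97 (slack = 25); mill time uses 117 of 130 (slack = 13); inspection uses 117 of 117 (binding).
Since coolant, mill time are not tight, their duals are 0.
From A_Bᵀ y = c: 6·y_lathe time + 4·y_inspection = 77; 2·y_lathe time + 3·y_inspection = 36.5.
This yields shadow prices y_lathe time = 8.5, y_inspection = 6.5.
Shadow price of mill time = 0.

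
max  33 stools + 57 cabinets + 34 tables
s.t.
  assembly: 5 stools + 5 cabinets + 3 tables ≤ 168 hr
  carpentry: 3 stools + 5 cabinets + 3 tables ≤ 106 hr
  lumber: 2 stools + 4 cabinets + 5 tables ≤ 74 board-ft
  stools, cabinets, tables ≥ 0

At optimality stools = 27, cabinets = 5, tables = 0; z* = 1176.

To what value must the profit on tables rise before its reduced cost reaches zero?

Binding: carpentry and lumber. Non-binding: assembly (8 unused).
By complementary slackness, y = 0 for the non-binding constraint.
The binding rows give the dual system: 3·y_carpentry + 2·y_lumber = 33 and 5·y_carpentry + 4·y_lumber = 57.
Solving: y_carpentry = 9, y_lumber = 3.
tables enters the basis when its profit ≥ yᵀa₃ = 9·3 + 3·5 = 42.

42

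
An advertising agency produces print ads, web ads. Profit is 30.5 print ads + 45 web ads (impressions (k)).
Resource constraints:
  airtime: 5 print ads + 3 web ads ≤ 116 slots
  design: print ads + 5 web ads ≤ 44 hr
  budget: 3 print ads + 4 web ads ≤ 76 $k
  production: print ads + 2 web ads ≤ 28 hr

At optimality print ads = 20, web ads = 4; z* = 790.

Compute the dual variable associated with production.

Binding: budget and production. Non-binding: airtime (4 unused), design (4 unused).
By complementary slackness, y = 0 for the non-binding constraints.
From A_Bᵀ y = c: 3·y_budget + 1·y_production = 30.5; 4·y_budget + 2·y_production = 45.
This yields shadow prices y_budget = 8, y_production = 6.5.
Shadow price of production = 6.5.

6.5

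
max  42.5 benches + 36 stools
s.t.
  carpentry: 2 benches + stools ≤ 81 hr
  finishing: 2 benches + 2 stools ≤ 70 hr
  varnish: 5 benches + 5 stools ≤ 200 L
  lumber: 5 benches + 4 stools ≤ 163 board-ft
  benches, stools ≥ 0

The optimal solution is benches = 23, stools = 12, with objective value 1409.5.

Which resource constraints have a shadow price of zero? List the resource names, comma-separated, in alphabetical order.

carpentry, varnish

carpentry: 58/81 (slack 23)
finishing: 70/70 (binding)
varnish: 175/200 (slack 25)
lumber: 163/163 (binding)
By complementary slackness, a constraint with positive slack has shadow price 0 → carpentry, varnish.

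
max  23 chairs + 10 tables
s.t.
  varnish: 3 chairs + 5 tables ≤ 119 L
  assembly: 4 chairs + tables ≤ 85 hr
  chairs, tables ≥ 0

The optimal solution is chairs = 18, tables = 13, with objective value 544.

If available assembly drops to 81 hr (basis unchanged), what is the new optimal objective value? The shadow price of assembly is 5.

Δb = -4, so new z* = 544 + (5)·(-4) = 544 − 20 = 524.

524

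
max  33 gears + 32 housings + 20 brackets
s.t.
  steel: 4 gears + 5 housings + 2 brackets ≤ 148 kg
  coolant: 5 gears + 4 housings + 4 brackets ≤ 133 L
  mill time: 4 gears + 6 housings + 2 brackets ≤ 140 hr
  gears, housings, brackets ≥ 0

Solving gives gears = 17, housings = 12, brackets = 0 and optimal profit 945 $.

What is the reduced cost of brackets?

Binding: coolant and mill time. Non-binding: steel (20 unused).
By complementary slackness, y = 0 for the non-binding constraint.
The binding rows give the dual system: 5·y_coolant + 4·y_mill time = 33 and 4·y_coolant + 6·y_mill time = 32.
This yields shadow prices y_coolant = 5, y_mill time = 2.
Reduced cost of brackets: c₃ − yᵀa₃ = 20 − (5·4 + 2·2) = 20 − 24 = -4.

-4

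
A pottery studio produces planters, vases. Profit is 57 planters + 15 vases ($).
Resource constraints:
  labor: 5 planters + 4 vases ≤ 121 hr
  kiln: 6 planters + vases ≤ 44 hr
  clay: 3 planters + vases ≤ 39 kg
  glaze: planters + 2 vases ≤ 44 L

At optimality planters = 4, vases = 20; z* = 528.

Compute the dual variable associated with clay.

0

Check each constraint at x*: labor 100/121 (slack 21); kiln 44/44 (tight); clay 32/39 (slack 7); glaze 44/44 (tight).
Since labor, clay are not tight, their duals are 0.
From A_Bᵀ y = c: 6·y_kiln + 1·y_glaze = 57; 1·y_kiln + 2·y_glaze = 15.
→ y_kiln = 9 and y_glaze = 3.
Shadow price of clay = 0.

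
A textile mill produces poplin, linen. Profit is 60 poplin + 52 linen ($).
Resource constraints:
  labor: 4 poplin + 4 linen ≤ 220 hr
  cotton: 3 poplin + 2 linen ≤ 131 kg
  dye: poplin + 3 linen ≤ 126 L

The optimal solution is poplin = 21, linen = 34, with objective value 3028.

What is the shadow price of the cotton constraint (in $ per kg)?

At the optimum: labor uses 220 of 220 (binding); cotton uses 131 of 131 (binding); dye uses 123 of 126 (slack = 3).
By complementary slackness, y = 0 for the non-binding constraint.
From A_Bᵀ y = c: 4·y_labor + 3·y_cotton = 60; 4·y_labor + 2·y_cotton = 52.
Solving: y_labor = 9, y_cotton = 8.
Shadow price of cotton = 8.

8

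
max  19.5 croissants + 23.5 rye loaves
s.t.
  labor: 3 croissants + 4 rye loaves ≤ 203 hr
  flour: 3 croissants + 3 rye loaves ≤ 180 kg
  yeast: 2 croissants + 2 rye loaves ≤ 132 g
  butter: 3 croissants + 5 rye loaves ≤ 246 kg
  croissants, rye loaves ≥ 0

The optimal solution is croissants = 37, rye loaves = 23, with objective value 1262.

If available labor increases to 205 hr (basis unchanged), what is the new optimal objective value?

1270

Binding: labor and flour. Non-binding: yeast (12 unused), butter (20 unused).
Slack constraints have shadow price 0 (complementary slackness).
The binding rows give the dual system: 3·y_labor + 3·y_flour = 19.5 and 4·y_labor + 3·y_flour = 23.5.
Solving: y_labor = 4, y_flour = 2.5.
Δz = y_labor·Δb = 4 × (2) = 8, so new z* = 1262 + 8 = 1270.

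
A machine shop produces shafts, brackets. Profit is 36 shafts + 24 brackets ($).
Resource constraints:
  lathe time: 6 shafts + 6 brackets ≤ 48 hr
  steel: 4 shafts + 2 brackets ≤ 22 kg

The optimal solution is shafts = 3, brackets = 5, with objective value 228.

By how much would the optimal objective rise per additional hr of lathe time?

Both lathe time and steel are binding at x*.
From A_Bᵀ y = c: 6·y_lathe time + 4·y_steel = 36; 6·y_lathe time + 2·y_steel = 24.
Solving: y_lathe time = 2, y_steel = 6.
Shadow price of lathe time = 2.

2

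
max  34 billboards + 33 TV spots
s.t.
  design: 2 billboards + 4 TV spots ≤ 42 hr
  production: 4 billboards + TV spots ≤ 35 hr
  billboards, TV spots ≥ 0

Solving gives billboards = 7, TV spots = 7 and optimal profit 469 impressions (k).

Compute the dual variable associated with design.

7

Both design and production are binding at x*.
From A_Bᵀ y = c: 2·y_design + 4·y_production = 34; 4·y_design + 1·y_production = 33.
→ y_design = 7 and y_production = 5.
Shadow price of design = 7.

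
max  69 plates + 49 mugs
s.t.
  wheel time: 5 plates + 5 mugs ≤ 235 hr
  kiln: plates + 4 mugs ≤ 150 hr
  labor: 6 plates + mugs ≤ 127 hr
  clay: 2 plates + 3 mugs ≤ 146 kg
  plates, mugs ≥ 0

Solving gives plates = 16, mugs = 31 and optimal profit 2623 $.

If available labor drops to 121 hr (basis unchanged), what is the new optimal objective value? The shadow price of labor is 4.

2599

Δb = -6, so new z* = 2623 + (4)·(-6) = 2623 − 24 = 2599.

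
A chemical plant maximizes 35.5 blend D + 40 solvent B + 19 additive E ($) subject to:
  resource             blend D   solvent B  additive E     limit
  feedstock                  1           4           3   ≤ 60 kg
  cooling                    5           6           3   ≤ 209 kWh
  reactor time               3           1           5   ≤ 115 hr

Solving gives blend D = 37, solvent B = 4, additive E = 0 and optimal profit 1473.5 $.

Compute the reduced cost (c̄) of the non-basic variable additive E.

Check each constraint at x*: feedstock 53/60 (slack 7); cooling 209/209 (tight); reactor time 115/115 (tight).
Slack constraints have shadow price 0 (complementary slackness).
The binding rows give the dual system: 5·y_cooling + 3·y_reactor time = 35.5 and 6·y_cooling + 1·y_reactor time = 40.
This yields shadow prices y_cooling = 6.5, y_reactor time = 1.
Reduced cost of additive E: c₃ − yᵀa₃ = 19 − (6.5·3 + 1·5) = 19 − 24.5 = -5.5.

-5.5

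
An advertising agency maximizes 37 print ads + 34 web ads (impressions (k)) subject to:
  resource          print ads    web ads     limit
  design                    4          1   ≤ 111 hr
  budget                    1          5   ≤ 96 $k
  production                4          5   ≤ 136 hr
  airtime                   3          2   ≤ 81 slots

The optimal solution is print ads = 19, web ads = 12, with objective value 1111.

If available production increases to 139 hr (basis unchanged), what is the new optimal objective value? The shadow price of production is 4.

1123

Δb = 3, so new z* = 1111 + (4)·(3) = 1111 + 12 = 1123.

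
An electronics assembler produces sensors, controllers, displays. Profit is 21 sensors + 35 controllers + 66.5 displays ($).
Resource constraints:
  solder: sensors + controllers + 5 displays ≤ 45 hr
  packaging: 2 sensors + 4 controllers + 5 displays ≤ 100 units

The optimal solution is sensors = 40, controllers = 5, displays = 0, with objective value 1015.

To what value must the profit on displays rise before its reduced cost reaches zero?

Both solder and packaging are binding at x*.
Dual feasibility on the basic columns requires 1·y_solder + 2·y_packaging = 21, 1·y_solder + 4·y_packaging = 35.
→ y_solder = 7 and y_packaging = 7.
displays enters the basis when its profit ≥ yᵀa₃ = 7·5 + 7·5 = 70.

70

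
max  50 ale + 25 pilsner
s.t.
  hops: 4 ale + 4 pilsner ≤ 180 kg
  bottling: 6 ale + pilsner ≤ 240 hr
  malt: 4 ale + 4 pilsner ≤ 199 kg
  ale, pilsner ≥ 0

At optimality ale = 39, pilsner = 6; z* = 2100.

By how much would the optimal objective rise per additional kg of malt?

Binding: hops and bottling. Non-binding: malt (19 unused).
Slack constraints have shadow price 0 (complementary slackness).
The binding rows give the dual system: 4·y_hops + 6·y_bottling = 50 and 4·y_hops + 1·y_bottling = 25.
Solving: y_hops = 5, y_bottling = 5.
Shadow price of malt = 0.

0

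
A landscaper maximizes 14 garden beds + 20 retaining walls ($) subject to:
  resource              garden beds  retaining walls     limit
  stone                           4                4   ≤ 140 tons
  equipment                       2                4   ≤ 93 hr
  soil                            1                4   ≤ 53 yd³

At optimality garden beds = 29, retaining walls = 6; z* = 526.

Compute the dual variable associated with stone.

3

Check each constraint at x*: stone 140/140 (tight); equipment 82/93 (slack 11); soil 53/53 (tight).
By complementary slackness, y = 0 for the non-binding constraint.
The binding rows give the dual system: 4·y_stone + 1·y_soil = 14 and 4·y_stone + 4·y_soil = 20.
This yields shadow prices y_stone = 3, y_soil = 2.
Shadow price of stone = 3.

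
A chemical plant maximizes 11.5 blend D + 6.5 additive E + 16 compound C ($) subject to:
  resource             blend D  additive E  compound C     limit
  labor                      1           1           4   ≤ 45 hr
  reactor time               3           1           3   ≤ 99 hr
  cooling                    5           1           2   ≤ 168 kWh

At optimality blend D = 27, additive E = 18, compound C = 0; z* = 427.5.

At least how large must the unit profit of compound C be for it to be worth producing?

At the optimum: labor uses 45 of 45 (binding); reactor time uses 99 of 99 (binding); cooling uses 153 of 168 (slack = 15).
Slack constraints have shadow price 0 (complementary slackness).
The binding rows give the dual system: 1·y_labor + 3·y_reactor time = 11.5 and 1·y_labor + 1·y_reactor time = 6.5.
→ y_labor = 4 and y_reactor time = 2.5.
compound C enters the basis when its profit ≥ yᵀa₃ = 4·4 + 2.5·3 = 23.5.

23.5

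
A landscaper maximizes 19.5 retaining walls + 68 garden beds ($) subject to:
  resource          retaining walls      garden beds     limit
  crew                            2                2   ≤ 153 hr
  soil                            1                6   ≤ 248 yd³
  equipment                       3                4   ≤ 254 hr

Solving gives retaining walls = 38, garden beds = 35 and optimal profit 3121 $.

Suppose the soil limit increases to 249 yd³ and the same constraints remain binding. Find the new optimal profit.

Check each constraint at x*: crew 146/153 (slack 7); soil 248/248 (tight); equipment 254/254 (tight).
Slack constraints have shadow price 0 (complementary slackness).
The binding rows give the dual system: 1·y_soil + 3·y_equipment = 19.5 and 6·y_soil + 4·y_equipment = 68.
Solving: y_soil = 9, y_equipment = 3.5.
Δz = y_soil·Δb = 9 × (1) = 9, so new z* = 3121 + 9 = 3130.

3130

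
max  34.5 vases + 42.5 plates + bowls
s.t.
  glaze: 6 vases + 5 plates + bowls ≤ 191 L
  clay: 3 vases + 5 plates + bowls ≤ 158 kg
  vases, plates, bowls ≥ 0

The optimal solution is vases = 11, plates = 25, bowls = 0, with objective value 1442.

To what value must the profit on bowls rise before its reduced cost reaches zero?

8.5

Both glaze and clay are binding at x*.
The binding rows give the dual system: 6·y_glaze + 3·y_clay = 34.5 and 5·y_glaze + 5·y_clay = 42.5.
Solving: y_glaze = 3, y_clay = 5.5.
bowls enters the basis when its profit ≥ yᵀa₃ = 3·1 + 5.5·1 = 8.5.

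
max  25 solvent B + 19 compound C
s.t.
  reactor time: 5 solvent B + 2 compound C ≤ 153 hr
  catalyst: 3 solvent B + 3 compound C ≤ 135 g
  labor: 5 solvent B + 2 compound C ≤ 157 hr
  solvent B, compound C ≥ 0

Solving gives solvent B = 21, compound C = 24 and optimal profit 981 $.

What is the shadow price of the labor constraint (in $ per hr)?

Binding: reactor time and catalyst. Non-binding: labor (4 unused).
Since labor is not tight, its dual is 0.
Dual feasibility on the basic columns requires 5·y_reactor time + 3·y_catalyst = 25, 2·y_reactor time + 3·y_catalyst = 19.
Solving: y_reactor time = 2, y_catalyst = 5.
Shadow price of labor = 0.

0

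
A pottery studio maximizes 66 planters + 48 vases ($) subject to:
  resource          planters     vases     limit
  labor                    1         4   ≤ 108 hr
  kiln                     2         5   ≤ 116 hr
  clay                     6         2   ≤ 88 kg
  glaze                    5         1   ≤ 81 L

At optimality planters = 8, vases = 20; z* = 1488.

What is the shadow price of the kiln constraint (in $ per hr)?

Binding: kiln and clay. Non-binding: labor (20 unused), glaze (21 unused).
Since labor, glaze are not tight, their duals are 0.
From A_Bᵀ y = c: 2·y_kiln + 6·y_clay = 66; 5·y_kiln + 2·y_clay = 48.
This yields shadow prices y_kiln = 6, y_clay = 9.
Shadow price of kiln = 6.

6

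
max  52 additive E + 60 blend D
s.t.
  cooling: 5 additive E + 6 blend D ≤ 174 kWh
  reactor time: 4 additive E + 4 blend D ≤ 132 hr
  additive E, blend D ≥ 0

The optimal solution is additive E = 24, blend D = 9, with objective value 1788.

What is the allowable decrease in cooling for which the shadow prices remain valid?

9

Binding constraints: cooling, reactor time. The basis is B = [[5,6],[4,4]] with det -4.
Per unit decrease in cooling, x* moves by d = (1, -1).
The basis stays optimal until blend D reaches 0; allowable decrease = 9 kWh.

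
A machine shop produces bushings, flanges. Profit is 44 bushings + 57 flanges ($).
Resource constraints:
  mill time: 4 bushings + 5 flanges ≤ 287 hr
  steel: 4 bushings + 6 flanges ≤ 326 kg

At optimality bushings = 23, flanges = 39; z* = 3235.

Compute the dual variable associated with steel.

Both mill time and steel are binding at x*.
Dual feasibility on the basic columns requires 4·y_mill time + 4·y_steel = 44, 5·y_mill time + 6·y_steel = 57.
This yields shadow prices y_mill time = 9, y_steel = 2.
Shadow price of steel = 2.

2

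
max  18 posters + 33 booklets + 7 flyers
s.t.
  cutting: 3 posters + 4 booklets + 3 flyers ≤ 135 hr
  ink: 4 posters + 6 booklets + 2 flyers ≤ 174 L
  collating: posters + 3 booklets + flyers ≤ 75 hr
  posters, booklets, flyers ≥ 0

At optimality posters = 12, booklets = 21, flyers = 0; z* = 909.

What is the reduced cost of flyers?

At the optimum: cutting uses 120 of 135 (slack = 15); ink uses 174 of 174 (binding); collating uses 75 of 75 (binding).
By complementary slackness, y = 0 for the non-binding constraint.
From A_Bᵀ y = c: 4·y_ink + 1·y_collating = 18; 6·y_ink + 3·y_collating = 33.
Solving: y_ink = 3.5, y_collating = 4.
Reduced cost of flyers: c₃ − yᵀa₃ = 7 − (3.5·2 + 4·1) = 7 − 11 = -4.

-4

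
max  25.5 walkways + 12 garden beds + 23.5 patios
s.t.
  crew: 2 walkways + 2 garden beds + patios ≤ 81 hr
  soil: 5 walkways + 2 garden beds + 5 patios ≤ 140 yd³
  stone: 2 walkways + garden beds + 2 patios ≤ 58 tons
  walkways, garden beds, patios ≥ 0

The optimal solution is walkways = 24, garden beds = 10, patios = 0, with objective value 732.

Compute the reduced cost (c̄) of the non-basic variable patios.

-2

Check each constraint at x*: crew 68/81 (slack 13); soil 140/140 (tight); stone 58/58 (tight).
By complementary slackness, y = 0 for the non-binding constraint.
From A_Bᵀ y = c: 5·y_soil + 2·y_stone = 25.5; 2·y_soil + 1·y_stone = 12.
This yields shadow prices y_soil = 1.5, y_stone = 9.
Reduced cost of patios: c₃ − yᵀa₃ = 23.5 − (1.5·5 + 9·2) = 23.5 − 25.5 = -2.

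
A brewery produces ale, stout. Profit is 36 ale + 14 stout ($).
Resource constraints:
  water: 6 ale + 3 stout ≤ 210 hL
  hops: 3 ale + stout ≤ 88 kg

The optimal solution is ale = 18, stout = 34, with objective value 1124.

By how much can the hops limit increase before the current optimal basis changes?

17

Binding constraints: water, hops. The basis is B = [[6,3],[3,1]] with det -3.
Per unit increase in hops, x* moves by d = (1, -2).
The basis stays optimal until stout reaches 0; allowable increase = 17 kg.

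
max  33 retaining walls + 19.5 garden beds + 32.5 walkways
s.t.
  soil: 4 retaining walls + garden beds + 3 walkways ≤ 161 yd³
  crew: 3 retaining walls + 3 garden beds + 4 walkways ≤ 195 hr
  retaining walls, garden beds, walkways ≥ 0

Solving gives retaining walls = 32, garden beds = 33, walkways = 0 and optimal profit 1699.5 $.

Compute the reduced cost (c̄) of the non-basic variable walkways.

-1

Check each constraint at x*: soil 161/161 (tight); crew 195/195 (tight).
From A_Bᵀ y = c: 4·y_soil + 3·y_crew = 33; 1·y_soil + 3·y_crew = 19.5.
→ y_soil = 4.5 and y_crew = 5.
Reduced cost of walkways: c₃ − yᵀa₃ = 32.5 − (4.5·3 + 5·4) = 32.5 − 33.5 = -1.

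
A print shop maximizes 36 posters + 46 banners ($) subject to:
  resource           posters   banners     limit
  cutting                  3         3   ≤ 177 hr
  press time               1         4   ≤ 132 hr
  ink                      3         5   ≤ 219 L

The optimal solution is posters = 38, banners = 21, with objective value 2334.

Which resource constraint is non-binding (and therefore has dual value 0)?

cutting: 177/177 (binding)
press time: 122/132 (slack 10)
ink: 219/219 (binding)
By complementary slackness, a constraint with positive slack has shadow price 0 → press time.

press time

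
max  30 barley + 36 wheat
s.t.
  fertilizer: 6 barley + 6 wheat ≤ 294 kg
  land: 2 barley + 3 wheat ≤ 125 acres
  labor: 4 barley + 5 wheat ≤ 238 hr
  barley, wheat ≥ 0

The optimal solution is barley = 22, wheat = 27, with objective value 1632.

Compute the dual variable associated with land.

Check each constraint at x*: fertilizer 294/294 (tight); land 125/125 (tight); labor 223/238 (slack 15).
By complementary slackness, y = 0 for the non-binding constraint.
From A_Bᵀ y = c: 6·y_fertilizer + 2·y_land = 30; 6·y_fertilizer + 3·y_land = 36.
→ y_fertilizer = 3 and y_land = 6.
Shadow price of land = 6.

6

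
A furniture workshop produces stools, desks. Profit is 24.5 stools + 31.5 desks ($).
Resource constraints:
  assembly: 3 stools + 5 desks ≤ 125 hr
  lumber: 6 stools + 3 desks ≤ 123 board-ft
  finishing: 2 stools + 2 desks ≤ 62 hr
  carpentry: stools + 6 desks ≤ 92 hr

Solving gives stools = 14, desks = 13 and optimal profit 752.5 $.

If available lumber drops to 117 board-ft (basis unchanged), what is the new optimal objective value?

731.5

Binding: lumber and carpentry. Non-binding: assembly (18 unused), finishing (8 unused).
By complementary slackness, y = 0 for the non-binding constraints.
Dual feasibility on the basic columns requires 6·y_lumber + 1·y_carpentry = 24.5, 3·y_lumber + 6·y_carpentry = 31.5.
This yields shadow prices y_lumber = 3.5, y_carpentry = 3.5.
Δz = y_lumber·Δb = 3.5 × (-6) = -21, so new z* = 752.5 − 21 = 731.5.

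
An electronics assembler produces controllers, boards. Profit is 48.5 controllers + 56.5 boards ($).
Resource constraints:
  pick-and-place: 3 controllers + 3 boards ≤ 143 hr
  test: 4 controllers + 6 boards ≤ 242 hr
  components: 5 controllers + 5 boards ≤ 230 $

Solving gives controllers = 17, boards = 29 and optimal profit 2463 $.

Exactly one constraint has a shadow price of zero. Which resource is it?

pick-and-place

pick-and-place: 138/143 (slack 5)
test: 242/242 (binding)
components: 230/230 (binding)
By complementary slackness, a constraint with positive slack has shadow price 0 → pick-and-place.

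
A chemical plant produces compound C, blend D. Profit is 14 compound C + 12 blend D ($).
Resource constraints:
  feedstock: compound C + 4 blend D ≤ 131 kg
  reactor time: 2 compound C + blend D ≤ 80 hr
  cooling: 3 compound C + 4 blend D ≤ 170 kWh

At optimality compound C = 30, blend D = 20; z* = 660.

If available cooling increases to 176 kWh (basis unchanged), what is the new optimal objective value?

672

Check each constraint at x*: feedstock 110/131 (slack 21); reactor time 80/80 (tight); cooling 170/170 (tight).
By complementary slackness, y = 0 for the non-binding constraint.
Dual feasibility on the basic columns requires 2·y_reactor time + 3·y_cooling = 14, 1·y_reactor time + 4·y_cooling = 12.
Solving: y_reactor time = 4, y_cooling = 2.
Δz = y_cooling·Δb = 2 × (6) = 12, so new z* = 660 + 12 = 672.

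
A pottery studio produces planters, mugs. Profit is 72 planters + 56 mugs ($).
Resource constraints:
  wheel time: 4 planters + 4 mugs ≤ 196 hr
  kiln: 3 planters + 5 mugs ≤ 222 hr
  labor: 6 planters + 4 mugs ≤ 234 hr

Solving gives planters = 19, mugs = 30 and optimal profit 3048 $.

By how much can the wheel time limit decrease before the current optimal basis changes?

Binding constraints: wheel time, labor. The basis is B = [[4,4],[6,4]] with det -8.
Per unit decrease in wheel time, x* moves by d = (0.5, -0.75).
The basis stays optimal until mugs reaches 0; allowable decrease = 40 hr.

40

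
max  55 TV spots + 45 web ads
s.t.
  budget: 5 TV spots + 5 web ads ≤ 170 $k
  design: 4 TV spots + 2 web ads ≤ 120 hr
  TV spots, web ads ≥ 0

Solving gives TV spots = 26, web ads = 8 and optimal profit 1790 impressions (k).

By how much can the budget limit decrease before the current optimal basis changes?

20

Binding constraints: budget, design. The basis is B = [[5,5],[4,2]] with det -10.
Per unit decrease in budget, x* moves by d = (0.2, -0.4).
The basis stays optimal until web ads reaches 0; allowable decrease = 20 $k.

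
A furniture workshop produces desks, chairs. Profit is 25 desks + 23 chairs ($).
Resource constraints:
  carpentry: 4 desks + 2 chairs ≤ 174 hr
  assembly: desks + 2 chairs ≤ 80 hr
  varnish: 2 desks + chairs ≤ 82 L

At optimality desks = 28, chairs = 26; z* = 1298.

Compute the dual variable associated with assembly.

7

Check each constraint at x*: carpentry 164/174 (slack 10); assembly 80/80 (tight); varnish 82/82 (tight).
Slack constraints have shadow price 0 (complementary slackness).
From A_Bᵀ y = c: 1·y_assembly + 2·y_varnish = 25; 2·y_assembly + 1·y_varnish = 23.
→ y_assembly = 7 and y_varnish = 9.
Shadow price of assembly = 7.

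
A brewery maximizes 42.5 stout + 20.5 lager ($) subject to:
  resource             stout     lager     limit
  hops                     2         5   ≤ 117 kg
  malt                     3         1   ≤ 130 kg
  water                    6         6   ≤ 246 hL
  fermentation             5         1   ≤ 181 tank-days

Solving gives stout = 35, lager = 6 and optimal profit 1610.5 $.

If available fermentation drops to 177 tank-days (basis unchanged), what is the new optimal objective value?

Binding: water and fermentation. Non-binding: hops (17 unused), malt (19 unused).
Slack constraints have shadow price 0 (complementary slackness).
From A_Bᵀ y = c: 6·y_water + 5·y_fermentation = 42.5; 6·y_water + 1·y_fermentation = 20.5.
→ y_water = 2.5 and y_fermentation = 5.5.
Δz = y_fermentation·Δb = 5.5 × (-4) = -22, so new z* = 1610.5 − 22 = 1588.5.

1588.5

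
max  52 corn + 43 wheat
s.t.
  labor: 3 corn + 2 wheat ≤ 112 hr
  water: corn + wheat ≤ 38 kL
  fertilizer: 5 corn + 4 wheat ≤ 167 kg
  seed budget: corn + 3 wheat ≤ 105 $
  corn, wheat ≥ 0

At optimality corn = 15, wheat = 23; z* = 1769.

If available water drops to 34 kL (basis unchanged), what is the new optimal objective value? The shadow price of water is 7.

Δb = -4, so new z* = 1769 + (7)·(-4) = 1769 − 28 = 1741.

1741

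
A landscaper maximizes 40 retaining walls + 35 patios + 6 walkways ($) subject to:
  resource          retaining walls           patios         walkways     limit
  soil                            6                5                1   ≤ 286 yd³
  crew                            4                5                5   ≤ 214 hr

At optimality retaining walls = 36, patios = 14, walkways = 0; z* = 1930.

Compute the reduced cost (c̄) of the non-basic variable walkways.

-5

Check each constraint at x*: soil 286/286 (tight); crew 214/214 (tight).
Dual feasibility on the basic columns requires 6·y_soil + 4·y_crew = 40, 5·y_soil + 5·y_crew = 35.
This yields shadow prices y_soil = 6, y_crew = 1.
Reduced cost of walkways: c₃ − yᵀa₃ = 6 − (6·1 + 1·5) = 6 − 11 = -5.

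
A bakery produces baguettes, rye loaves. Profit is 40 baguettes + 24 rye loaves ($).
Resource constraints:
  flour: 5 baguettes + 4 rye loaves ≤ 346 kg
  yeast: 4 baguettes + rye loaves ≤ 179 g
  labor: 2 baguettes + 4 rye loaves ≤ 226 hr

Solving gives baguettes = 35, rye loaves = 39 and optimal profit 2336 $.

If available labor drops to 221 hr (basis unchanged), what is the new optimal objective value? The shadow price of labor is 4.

Δb = -5, so new z* = 2336 + (4)·(-5) = 2336 − 20 = 2316.

2316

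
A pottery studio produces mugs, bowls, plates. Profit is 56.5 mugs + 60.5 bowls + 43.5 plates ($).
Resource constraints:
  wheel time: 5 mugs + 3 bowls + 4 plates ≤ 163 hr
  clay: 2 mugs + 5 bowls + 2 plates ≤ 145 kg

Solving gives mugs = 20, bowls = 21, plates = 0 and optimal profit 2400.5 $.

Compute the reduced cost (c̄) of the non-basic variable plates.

Both wheel time and clay are binding at x*.
The binding rows give the dual system: 5·y_wheel time + 2·y_clay = 56.5 and 3·y_wheel time + 5·y_clay = 60.5.
This yields shadow prices y_wheel time = 8.5, y_clay = 7.
Reduced cost of plates: c₃ − yᵀa₃ = 43.5 − (8.5·4 + 7·2) = 43.5 − 48 = -4.5.

-4.5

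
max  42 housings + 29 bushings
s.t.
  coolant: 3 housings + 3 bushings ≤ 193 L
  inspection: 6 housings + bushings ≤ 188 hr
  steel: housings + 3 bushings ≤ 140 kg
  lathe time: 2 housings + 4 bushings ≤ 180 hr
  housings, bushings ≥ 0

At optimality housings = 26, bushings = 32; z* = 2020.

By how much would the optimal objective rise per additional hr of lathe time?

Binding: inspection and lathe time. Non-binding: coolant (19 unused), steel (18 unused).
Slack constraints have shadow price 0 (complementary slackness).
The binding rows give the dual system: 6·y_inspection + 2·y_lathe time = 42 and 1·y_inspection + 4·y_lathe time = 29.
Solving: y_inspection = 5, y_lathe time = 6.
Shadow price of lathe time = 6.

6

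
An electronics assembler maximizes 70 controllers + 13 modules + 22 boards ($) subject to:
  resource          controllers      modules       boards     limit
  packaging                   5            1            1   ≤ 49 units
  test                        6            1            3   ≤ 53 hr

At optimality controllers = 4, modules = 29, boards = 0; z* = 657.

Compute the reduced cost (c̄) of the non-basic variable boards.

-1

At the optimum: packaging uses 49 of 49 (binding); test uses 53 of 53 (binding).
Dual feasibility on the basic columns requires 5·y_packaging + 6·y_test = 70, 1·y_packaging + 1·y_test = 13.
→ y_packaging = 8 and y_test = 5.
Reduced cost of boards: c₃ − yᵀa₃ = 22 − (8·1 + 5·3) = 22 − 23 = -1.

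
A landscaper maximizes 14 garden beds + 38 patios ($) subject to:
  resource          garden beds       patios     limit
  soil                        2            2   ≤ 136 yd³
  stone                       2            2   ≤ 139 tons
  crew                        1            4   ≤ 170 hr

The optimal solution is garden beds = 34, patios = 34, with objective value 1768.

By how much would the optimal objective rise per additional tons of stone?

0

Binding: soil and crew. Non-binding: stone (3 unused).
Since stone is not tight, its dual is 0.
The binding rows give the dual system: 2·y_soil + 1·y_crew = 14 and 2·y_soil + 4·y_crew = 38.
→ y_soil = 3 and y_crew = 8.
Shadow price of stone = 0.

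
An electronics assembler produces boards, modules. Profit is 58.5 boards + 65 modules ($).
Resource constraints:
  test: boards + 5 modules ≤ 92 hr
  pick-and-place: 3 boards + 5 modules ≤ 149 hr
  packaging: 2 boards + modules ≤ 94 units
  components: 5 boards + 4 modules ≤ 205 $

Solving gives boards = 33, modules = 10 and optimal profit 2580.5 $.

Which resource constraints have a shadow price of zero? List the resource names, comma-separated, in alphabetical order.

packaging, test

test: 83/92 (slack 9)
pick-and-place: 149/149 (binding)
packaging: 76/94 (slack 18)
components: 205/205 (binding)
By complementary slackness, a constraint with positive slack has shadow price 0 → packaging, test.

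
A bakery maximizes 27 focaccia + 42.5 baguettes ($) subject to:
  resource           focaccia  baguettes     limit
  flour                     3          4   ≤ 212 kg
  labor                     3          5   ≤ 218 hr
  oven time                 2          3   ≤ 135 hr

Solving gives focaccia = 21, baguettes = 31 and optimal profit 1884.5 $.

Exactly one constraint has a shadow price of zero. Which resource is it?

flour: 187/212 (slack 25)
labor: 218/218 (binding)
oven time: 135/135 (binding)
By complementary slackness, a constraint with positive slack has shadow price 0 → flour.

flour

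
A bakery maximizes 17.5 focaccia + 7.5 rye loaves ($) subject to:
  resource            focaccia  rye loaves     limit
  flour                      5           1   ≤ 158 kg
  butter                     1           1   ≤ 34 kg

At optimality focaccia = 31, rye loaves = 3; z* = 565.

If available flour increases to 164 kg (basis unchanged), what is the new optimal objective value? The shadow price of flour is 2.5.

Δb = 6, so new z* = 565 + (2.5)·(6) = 565 + 15 = 580.

580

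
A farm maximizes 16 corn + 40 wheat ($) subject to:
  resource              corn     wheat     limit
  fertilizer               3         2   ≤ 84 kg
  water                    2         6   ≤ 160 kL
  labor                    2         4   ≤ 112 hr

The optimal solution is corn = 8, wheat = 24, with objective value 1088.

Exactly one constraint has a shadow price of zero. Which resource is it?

fertilizer

fertilizer: 72/84 (slack 12)
water: 160/160 (binding)
labor: 112/112 (binding)
By complementary slackness, a constraint with positive slack has shadow price 0 → fertilizer.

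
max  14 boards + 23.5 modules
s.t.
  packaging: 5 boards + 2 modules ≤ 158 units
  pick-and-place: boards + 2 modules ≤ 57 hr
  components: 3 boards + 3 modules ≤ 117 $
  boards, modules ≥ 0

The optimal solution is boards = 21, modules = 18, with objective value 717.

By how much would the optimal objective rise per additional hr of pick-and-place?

9.5

Check each constraint at x*: packaging 141/158 (slack 17); pick-and-place 57/57 (tight); components 117/117 (tight).
Slack constraints have shadow price 0 (complementary slackness).
Dual feasibility on the basic columns requires 1·y_pick-and-place + 3·y_components = 14, 2·y_pick-and-place + 3·y_components = 23.5.
→ y_pick-and-place = 9.5 and y_components = 1.5.
Shadow price of pick-and-place = 9.5.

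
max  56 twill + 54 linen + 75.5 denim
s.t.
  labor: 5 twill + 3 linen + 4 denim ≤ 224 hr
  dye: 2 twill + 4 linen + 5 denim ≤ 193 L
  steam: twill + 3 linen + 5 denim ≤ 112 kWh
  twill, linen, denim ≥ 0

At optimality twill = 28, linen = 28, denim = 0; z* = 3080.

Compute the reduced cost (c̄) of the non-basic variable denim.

Binding: labor and steam. Non-binding: dye (25 unused).
Since dye is not tight, its dual is 0.
From A_Bᵀ y = c: 5·y_labor + 1·y_steam = 56; 3·y_labor + 3·y_steam = 54.
Solving: y_labor = 9.5, y_steam = 8.5.
Reduced cost of denim: c₃ − yᵀa₃ = 75.5 − (9.5·4 + 8.5·5) = 75.5 − 80.5 = -5.

-5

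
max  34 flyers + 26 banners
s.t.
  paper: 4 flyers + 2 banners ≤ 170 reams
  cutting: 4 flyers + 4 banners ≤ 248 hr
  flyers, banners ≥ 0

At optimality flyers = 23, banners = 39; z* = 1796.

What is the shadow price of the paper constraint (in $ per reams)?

4

Check each constraint at x*: paper 170/170 (tight); cutting 248/248 (tight).
Dual feasibility on the basic columns requires 4·y_paper + 4·y_cutting = 34, 2·y_paper + 4·y_cutting = 26.
Solving: y_paper = 4, y_cutting = 4.5.
Shadow price of paper = 4.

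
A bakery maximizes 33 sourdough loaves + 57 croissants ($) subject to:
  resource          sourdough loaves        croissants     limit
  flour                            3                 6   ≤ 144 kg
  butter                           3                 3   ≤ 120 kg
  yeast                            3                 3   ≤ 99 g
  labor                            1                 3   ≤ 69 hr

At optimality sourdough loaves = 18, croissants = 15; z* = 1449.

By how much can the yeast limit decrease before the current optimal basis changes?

Binding constraints: flour, yeast. The basis is B = [[3,6],[3,3]] with det -9.
Per unit decrease in yeast, x* moves by d = (-0.6667, 0.3333).
The basis stays optimal until labor becomes binding; allowable decrease = 18 g.

18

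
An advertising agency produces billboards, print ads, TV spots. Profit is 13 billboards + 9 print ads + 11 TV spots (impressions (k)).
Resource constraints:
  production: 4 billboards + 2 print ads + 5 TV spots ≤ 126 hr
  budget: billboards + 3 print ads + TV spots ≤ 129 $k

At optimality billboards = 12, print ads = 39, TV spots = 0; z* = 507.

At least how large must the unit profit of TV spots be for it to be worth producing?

Both production and budget are binding at x*.
The binding rows give the dual system: 4·y_production + 1·y_budget = 13 and 2·y_production + 3·y_budget = 9.
→ y_production = 3 and y_budget = 1.
TV spots enters the basis when its profit ≥ yᵀa₃ = 3·5 + 1·1 = 16.

16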